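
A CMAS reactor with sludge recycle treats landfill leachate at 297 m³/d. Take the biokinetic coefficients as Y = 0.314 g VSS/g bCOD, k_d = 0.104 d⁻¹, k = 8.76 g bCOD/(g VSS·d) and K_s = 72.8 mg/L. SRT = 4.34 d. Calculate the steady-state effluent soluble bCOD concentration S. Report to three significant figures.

S ≈ 10.1 mg/L

From the Monod/SRT balance for a CMAS, S = K_s·(1+k_d θ_c)/[θ_c·(Y k − k_d) − 1] = 72.8 × (1 + 0.104 × 4.34) / [4.34 × (0.314 × 8.76 − 0.104) − 1] = 105.7 / 10.49 = 10.08 mg/L.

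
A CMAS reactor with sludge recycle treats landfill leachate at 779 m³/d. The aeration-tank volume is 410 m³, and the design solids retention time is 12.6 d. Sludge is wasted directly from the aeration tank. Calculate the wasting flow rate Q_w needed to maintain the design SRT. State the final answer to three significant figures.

Wasting from the aeration tank: Q_w = V / θ_c = 410.0 / 12.6 = 32.54 m³/d.

Q_w ≈ 32.5 m³/d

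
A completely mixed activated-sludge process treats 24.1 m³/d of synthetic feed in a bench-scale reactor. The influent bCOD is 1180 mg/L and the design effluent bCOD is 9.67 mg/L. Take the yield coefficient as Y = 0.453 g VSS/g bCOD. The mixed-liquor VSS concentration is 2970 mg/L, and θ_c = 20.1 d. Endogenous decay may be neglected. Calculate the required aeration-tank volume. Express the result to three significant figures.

V ≈ 86.5 m³

With k_d = 0 the design equation reduces to V = Y Q (S₀−S) θ_c / X = 0.453 × 24.1 × (1180 − 9.67) × 20.1 / 2970 = 86.47 m³.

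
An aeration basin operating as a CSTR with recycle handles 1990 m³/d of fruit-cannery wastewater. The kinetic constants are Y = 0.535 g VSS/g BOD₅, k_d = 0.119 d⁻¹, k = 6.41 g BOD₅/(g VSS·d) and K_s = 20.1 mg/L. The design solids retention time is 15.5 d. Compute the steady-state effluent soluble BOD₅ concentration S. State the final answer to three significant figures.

S ≈ 1.14 mg/L

For a completely mixed reactor with recycle the Lawrence–McCarty relation gives S = K_s·(1 + k_d·θ_c) / [θ_c·(Y·k − k_d) − 1] = 20.1 × (1 + 0.119 × 15.5) / [15.5 × (0.535 × 6.41 − 0.119) − 1] = 57.17 / 50.31 = 1.136 mg/L.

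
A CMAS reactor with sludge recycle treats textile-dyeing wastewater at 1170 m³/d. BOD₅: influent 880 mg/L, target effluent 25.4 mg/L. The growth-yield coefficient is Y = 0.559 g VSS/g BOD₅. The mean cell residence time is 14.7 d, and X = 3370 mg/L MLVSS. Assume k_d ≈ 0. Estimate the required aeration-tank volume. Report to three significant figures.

V ≈ 2440 m³

With k_d = 0 the design equation reduces to V = Y Q (S₀−S) θ_c / X = 0.559 × 1170 × (880 − 25.4) × 14.7 / 3370 = 2438 m³.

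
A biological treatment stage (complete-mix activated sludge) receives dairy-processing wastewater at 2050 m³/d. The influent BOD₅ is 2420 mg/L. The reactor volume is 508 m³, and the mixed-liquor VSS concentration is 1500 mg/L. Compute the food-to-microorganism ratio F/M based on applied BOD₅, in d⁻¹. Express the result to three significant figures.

F/M ≈ 6.51 d⁻¹

Food-to-microorganism ratio F/M = Q S₀ / (V X) = 2050 × 2420 / (508.0 × 1500) = 6.510 d⁻¹.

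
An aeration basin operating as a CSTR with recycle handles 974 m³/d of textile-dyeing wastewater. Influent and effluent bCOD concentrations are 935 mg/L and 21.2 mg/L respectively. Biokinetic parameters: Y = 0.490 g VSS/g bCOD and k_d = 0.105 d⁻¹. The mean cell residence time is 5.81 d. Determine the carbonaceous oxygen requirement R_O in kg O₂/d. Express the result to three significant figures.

R_O ≈ 505 kg O₂/d

Y_obs = Y / (1 + k_d θ_c) = 0.490 / (1 + 0.105 × 5.81) = 0.490 / 1.610 = 0.3043.
Q·(S₀ − S) = 974 × (935 − 21.2) × 10⁻³ = 890.0 kg/d removed.
P_X = Y_obs·Q·(S₀ − S) = 0.3043 × 890.0 = 270.9 kg VSS/d.
R_O = Q·ΔS − 1.42 P_X = 890.0 − 384.6 = 505.4 kg O₂/d.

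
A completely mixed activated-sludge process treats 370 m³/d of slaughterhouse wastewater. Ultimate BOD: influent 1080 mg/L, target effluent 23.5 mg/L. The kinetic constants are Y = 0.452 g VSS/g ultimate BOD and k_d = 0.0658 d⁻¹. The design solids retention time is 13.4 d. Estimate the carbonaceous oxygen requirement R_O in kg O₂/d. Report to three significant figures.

R_O ≈ 258 kg O₂/d

Correct the yield for decay: Y_obs = Y/(1 + k_d θ_c) = 0.452 / (1 + 0.0658 × 13.4) = 0.452 / 1.882 = 0.2402.
Substrate removed = Q·(S₀ − S) = 370 m³/d × (1080 − 23.5) g/m³ = 3.91×10^5 g/d = 390.9 kg/d.
P_X = Y_obs·Q·(S₀ − S) = 0.2402 × 390.9 = 93.90 kg VSS/d.
R_O = Q·ΔS − 1.42 P_X = 390.9 − 133.3 = 257.6 kg O₂/d.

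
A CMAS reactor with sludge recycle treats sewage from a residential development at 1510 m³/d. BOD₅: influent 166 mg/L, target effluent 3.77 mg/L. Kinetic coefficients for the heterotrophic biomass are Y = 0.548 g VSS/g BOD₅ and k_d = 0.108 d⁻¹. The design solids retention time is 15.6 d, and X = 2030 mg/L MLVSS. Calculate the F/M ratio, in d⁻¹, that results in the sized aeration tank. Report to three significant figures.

F/M ≈ 0.321 d⁻¹

Rearranging the biomass balance for a CMAS with decay, V = Y·Q·ΔS·θ_c / [X·(1+k_d θ_c)] = 0.548 × 1510 × (166 − 3.77) × 15.6 / [2030 × (1 + 0.108 × 15.6)] = 2.09×10^6 / 5450 = 384.2 m³.
F/M = applied load / biomass = Q·S₀/(V·X) = 1510 × 166 / (384.2 × 2030) = 0.3214 d⁻¹.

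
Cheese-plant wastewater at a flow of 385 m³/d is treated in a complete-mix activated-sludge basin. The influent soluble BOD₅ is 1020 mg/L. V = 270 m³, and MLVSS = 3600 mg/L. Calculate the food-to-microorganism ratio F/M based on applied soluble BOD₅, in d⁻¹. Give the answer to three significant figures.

F/M ≈ 0.404 d⁻¹

F/M = Q·S₀ / (V·X) = 385 × 1020 / (270.0 × 3600) = 0.4040 g soluble BOD₅·(g VSS·d)⁻¹.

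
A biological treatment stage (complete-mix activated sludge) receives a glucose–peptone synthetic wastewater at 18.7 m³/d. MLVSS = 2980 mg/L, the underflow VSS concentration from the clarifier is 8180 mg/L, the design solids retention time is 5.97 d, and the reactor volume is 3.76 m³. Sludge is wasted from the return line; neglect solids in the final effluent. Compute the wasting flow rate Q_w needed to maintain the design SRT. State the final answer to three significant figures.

Q_w ≈ 0.229 m³/d

Q_w = (V·X)/(θ_c X_r) = 3.760 × 2980 / (5.97 × 8180) = 0.2294 m³/d.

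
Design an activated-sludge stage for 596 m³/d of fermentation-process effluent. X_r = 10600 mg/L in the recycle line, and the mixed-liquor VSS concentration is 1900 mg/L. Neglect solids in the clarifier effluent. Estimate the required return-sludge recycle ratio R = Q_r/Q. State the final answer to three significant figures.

R ≈ 0.218

Mass balance around the secondary clarifier (neglecting effluent solids): R = X / (X_r − X) = 1900 / (10600 − 1900) = 0.2184.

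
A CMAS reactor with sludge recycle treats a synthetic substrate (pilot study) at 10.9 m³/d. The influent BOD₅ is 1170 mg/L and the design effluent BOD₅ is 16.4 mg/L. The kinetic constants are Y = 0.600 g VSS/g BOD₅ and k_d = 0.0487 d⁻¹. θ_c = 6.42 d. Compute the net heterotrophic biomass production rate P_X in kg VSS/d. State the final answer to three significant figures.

Y_obs = Y / (1 + k_d θ_c) = 0.600 / (1 + 0.0487 × 6.42) = 0.600 / 1.313 = 0.4571.
Q·(S₀ − S) = 10.9 × (1170 − 16.4) × 10⁻³ = 12.57 kg/d removed.
So the net sludge growth is P_X = 0.4571 × 12.57 = 5.748 kg VSS/d.

P_X ≈ 5.75 kg VSS/d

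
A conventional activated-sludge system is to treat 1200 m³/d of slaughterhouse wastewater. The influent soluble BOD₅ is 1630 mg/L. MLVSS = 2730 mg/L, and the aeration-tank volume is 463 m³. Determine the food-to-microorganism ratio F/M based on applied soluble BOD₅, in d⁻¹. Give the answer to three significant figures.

F/M ≈ 1.55 d⁻¹

F/M = applied load / biomass = Q·S₀/(V·X) = 1200 × 1630 / (463.0 × 2730) = 1.547 d⁻¹.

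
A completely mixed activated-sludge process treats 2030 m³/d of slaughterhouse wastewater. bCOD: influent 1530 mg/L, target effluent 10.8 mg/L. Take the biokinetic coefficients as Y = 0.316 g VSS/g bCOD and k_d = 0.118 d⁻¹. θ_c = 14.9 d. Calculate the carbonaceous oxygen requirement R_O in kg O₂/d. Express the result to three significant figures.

The observed yield is Y_obs = Y/(1 + k_d·θ_c) = 0.316 / (1 + 0.118 × 14.9) = 0.316 / 2.758 = 0.1146 g VSS per g bCOD removed.
Mass of bCOD removed per day: Q(S₀ − S) = 2030 × 1519 g/m³ = 3084 kg/d.
Biomass synthesised: P_X = Y_obs × 3084 = 353.3 kg VSS/d.
Carbonaceous O₂ demand = substrate oxidised − cell-mass equivalent = 3084 − 1.42 × 353.3 = 2582 kg O₂/d.

R_O ≈ 2580 kg O₂/d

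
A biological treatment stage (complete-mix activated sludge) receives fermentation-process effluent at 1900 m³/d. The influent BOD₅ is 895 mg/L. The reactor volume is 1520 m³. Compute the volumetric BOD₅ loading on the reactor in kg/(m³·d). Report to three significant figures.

L_v = Q S₀ / V = 1900 × 895 × 10⁻³ / 1520 = 1.119 kg/(m³·d).

L_v ≈ 1.12 kg BOD₅/(m³·d)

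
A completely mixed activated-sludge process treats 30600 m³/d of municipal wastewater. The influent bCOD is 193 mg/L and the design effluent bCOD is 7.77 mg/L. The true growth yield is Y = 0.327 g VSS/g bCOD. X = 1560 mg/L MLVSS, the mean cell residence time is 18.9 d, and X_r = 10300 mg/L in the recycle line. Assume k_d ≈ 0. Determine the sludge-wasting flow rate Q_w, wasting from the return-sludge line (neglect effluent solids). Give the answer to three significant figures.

With k_d = 0 the design equation reduces to V = Y Q (S₀−S) θ_c / X = 0.327 × 30600 × (193 − 7.77) × 18.9 / 1560 = 22455 m³.
Wasting from the return line (neglecting effluent solids): Q_w = V·X / (θ_c·X_r) = 22455 × 1560 / (18.9 × 10300) = 179.9 m³/d.

Q_w ≈ 180 m³/d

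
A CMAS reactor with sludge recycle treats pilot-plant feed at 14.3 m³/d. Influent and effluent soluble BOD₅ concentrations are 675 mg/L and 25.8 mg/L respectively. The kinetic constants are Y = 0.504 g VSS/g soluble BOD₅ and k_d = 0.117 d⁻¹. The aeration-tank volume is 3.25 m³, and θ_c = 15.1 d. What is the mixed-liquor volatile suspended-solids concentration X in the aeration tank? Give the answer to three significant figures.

X ≈ 7860 mg/L

Solving the biomass balance for X: X = Y Q (S₀−S) θ_c / [V (1+k_d θ_c)] = 0.504 × 14.3 × (675 − 25.8) × 15.1 / [3.25 × (1 + 0.117 × 15.1)] = 7857 mg/L.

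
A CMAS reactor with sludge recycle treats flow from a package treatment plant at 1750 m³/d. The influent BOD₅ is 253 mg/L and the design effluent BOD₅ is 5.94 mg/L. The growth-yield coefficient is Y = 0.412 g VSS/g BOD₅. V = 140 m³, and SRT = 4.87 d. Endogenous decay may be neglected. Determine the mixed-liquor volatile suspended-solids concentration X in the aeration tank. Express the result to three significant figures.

X ≈ 6200 mg/L

Without decay, X = Y Q (S₀−S) θ_c / V = 0.412 × 1750 × (253 − 5.94) × 4.87 / 140 = 6196 mg/L.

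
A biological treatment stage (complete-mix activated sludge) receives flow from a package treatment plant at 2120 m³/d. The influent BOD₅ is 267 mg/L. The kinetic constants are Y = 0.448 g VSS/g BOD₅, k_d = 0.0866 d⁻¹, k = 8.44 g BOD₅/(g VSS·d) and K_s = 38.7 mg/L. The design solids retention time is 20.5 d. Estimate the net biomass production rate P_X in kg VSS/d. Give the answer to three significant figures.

P_X ≈ 90.9 kg VSS/d

Effluent substrate depends only on kinetics and SRT: S = K_s(1 + k_d θ_c) / [θ_c(Yk − k_d) − 1] = 38.7 × (1 + 0.0866 × 20.5) / [20.5 × (0.448 × 8.44 − 0.0866) − 1] = 107.4 / 74.74 = 1.437 mg/L.
The observed yield is Y_obs = Y/(1 + k_d·θ_c) = 0.448 / (1 + 0.0866 × 20.5) = 0.448 / 2.775 = 0.1614 g VSS per g BOD₅ removed.
ΔS = 267 − 1.44 = 265.6 mg/L, so the substrate removal rate is 2120 × 265.6/1000 = 563.0 kg BOD₅/d.
So the net sludge growth is P_X = 0.1614 × 563.0 = 90.88 kg VSS/d.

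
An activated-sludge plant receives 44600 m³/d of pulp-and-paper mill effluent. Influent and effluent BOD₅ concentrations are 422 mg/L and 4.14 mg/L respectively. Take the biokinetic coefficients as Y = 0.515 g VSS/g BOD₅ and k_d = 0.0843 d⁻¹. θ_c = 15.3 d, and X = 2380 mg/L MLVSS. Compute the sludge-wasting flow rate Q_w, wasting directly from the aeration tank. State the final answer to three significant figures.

Q_w ≈ 1760 m³/d

Steady-state biomass mass balance: V·X·(1 + k_d·θ_c) = Y·Q·(S₀ − S)·θ_c, so V = 0.515 × 44600 × (422 − 4.14) × 15.3 / [2380 × (1 + 0.0843 × 15.3)] = 1.47×10^8 / 5450 = 26946 m³.
For wasting at MLVSS concentration, Q_w = V/θ_c = 26946/15.3 = 1761 m³/d.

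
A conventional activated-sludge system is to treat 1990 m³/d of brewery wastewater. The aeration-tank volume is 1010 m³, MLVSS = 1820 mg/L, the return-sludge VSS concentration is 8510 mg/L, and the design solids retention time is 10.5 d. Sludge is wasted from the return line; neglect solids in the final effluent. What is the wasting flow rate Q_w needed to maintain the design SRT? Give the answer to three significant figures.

θ_c = V·X/(Q_w·X_r) when wasting from the recycle, so Q_w = V·X/(θ_c·X_r) = 1010 × 1820 / (10.5 × 8510) = 20.57 m³/d.

Q_w ≈ 20.6 m³/d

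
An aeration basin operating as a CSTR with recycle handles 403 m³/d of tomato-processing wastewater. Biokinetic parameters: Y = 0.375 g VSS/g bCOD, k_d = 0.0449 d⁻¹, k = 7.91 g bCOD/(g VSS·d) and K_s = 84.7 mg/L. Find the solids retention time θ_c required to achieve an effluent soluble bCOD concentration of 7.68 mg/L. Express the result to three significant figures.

θ_c ≈ 4.96 d

At the target effluent, Y k S/(K_s+S) = 0.375×7.91×7.68/92.38 = 0.2466 d⁻¹.
1/θ_c = 0.2466 − 0.0449 = 0.2017 d⁻¹, so θ_c = 4.958 d.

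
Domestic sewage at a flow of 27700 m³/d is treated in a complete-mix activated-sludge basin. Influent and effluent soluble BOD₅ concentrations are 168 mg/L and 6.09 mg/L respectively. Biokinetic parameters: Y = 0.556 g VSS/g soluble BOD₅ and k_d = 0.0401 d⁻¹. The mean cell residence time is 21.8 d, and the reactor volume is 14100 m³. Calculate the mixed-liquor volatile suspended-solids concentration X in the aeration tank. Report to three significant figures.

X ≈ 2060 mg/L

Solving the biomass balance for X: X = Y Q (S₀−S) θ_c / [V (1+k_d θ_c)] = 0.556 × 27700 × (168 − 6.09) × 21.8 / [14100 × (1 + 0.0401 × 21.8)] = 2057 mg/L.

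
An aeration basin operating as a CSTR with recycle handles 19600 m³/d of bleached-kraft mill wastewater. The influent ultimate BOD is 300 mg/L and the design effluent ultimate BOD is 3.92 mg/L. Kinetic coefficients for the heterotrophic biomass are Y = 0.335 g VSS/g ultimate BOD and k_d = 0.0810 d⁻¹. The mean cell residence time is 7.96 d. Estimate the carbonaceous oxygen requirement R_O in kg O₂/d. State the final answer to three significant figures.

R_O ≈ 4120 kg O₂/d

The observed yield is Y_obs = Y/(1 + k_d·θ_c) = 0.335 / (1 + 0.0810 × 7.96) = 0.335 / 1.645 = 0.2037 g VSS per g ultimate BOD removed.
Substrate removed = Q·(S₀ − S) = 19600 m³/d × (300 − 3.92) g/m³ = 5.8×10^6 g/d = 5803 kg/d.
Net sludge production P_X = 0.2037 × 5803 = 1182 kg VSS/d.
R_O = Q·ΔS − 1.42 P_X = 5803 − 1678 = 4125 kg O₂/d.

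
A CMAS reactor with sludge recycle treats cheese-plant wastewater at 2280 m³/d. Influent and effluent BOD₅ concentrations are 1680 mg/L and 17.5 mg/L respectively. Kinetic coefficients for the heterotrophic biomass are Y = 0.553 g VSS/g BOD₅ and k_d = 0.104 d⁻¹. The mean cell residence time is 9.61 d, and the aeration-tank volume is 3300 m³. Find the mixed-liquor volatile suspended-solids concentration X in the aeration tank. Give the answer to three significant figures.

X = Y·Q·ΔS·θ_c / [V·(1 + k_d θ_c)] = 0.553 × 2280 × (1680 − 17.5) × 9.61 / [3300 × (1 + 0.104 × 9.61)] = 3053 mg/L.

X ≈ 3050 mg/L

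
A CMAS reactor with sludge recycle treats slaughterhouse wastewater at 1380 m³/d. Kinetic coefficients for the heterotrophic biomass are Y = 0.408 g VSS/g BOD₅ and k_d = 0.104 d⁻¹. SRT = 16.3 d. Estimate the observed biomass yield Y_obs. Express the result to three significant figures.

Y_obs ≈ 0.151 g VSS/g BOD₅

Observed yield with endogenous decay: Y_obs = Y / (1 + k_d·θ_c) = 0.408 / (1 + 0.104 × 16.3) = 0.408 / 2.695 = 0.1514 g VSS/g BOD₅.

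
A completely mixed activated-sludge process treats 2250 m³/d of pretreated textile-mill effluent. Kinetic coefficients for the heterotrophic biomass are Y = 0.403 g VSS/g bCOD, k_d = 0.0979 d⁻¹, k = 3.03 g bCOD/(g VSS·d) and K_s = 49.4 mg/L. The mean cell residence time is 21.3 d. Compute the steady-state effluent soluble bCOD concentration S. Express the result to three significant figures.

S ≈ 6.65 mg/L

Effluent substrate depends only on kinetics and SRT: S = K_s(1 + k_d θ_c) / [θ_c(Yk − k_d) − 1] = 49.4 × (1 + 0.0979 × 21.3) / [21.3 × (0.403 × 3.03 − 0.0979) − 1] = 152.4 / 22.92 = 6.649 mg/L.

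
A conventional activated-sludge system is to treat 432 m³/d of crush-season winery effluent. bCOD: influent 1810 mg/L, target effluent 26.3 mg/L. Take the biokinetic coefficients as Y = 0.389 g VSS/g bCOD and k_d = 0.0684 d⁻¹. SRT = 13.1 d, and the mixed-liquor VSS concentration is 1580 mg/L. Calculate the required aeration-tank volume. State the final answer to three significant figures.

V ≈ 1310 m³

From the SRT design equation V = Y Q (S₀−S) θ_c / [X (1 + k_d θ_c)] = 0.389 × 432 × (1810 − 26.3) × 13.1 / [1580 × (1 + 0.0684 × 13.1)] = 3.93×10^6 / 2996 = 1311 m³.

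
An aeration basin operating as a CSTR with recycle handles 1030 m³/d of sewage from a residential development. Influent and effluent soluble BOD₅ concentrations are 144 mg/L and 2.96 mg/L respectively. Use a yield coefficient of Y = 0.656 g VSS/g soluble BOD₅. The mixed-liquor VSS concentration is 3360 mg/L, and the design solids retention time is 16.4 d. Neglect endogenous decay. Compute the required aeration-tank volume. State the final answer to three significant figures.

V·X = Y·Q·ΔS·θ_c gives V = 0.656 × 1030 × (144 − 2.96) × 16.4 / 3360 = 465.1 m³.

V ≈ 465 m³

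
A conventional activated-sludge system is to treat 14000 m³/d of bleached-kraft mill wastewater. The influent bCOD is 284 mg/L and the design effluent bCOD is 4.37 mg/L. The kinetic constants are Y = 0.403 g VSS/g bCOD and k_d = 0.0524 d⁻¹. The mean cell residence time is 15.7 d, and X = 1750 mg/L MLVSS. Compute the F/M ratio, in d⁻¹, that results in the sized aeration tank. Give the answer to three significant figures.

F/M ≈ 0.293 d⁻¹

From the SRT design equation V = Y Q (S₀−S) θ_c / [X (1 + k_d θ_c)] = 0.403 × 14000 × (284 − 4.37) × 15.7 / [1750 × (1 + 0.0524 × 15.7)] = 2.48×10^7 / 3190 = 7765 m³.
Food-to-microorganism ratio F/M = Q S₀ / (V X) = 14000 × 284 / (7765 × 1750) = 0.2926 d⁻¹.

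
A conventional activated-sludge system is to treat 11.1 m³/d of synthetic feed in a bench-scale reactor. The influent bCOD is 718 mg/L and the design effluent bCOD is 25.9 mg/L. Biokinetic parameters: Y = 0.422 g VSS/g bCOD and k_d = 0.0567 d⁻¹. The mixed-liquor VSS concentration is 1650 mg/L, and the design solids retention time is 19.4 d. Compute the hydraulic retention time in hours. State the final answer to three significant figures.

τ ≈ 39.2 h

Rearranging the biomass balance for a CMAS with decay, V = Y·Q·ΔS·θ_c / [X·(1+k_d θ_c)] = 0.422 × 11.1 × (718 − 25.9) × 19.4 / [1650 × (1 + 0.0567 × 19.4)] = 6.29×10^4 / 3465 = 18.15 m³.
Hydraulic retention time τ = V/Q = 18.15 / 11.1 = 1.635 d = 39.25 h.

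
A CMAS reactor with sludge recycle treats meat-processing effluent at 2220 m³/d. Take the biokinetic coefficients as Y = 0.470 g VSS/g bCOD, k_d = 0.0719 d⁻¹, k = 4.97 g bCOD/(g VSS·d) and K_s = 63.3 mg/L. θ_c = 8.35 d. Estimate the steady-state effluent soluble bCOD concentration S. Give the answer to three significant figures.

Effluent substrate depends only on kinetics and SRT: S = K_s(1 + k_d θ_c) / [θ_c(Yk − k_d) − 1] = 63.3 × (1 + 0.0719 × 8.35) / [8.35 × (0.470 × 4.97 − 0.0719) − 1] = 101.3 / 17.90 = 5.658 mg/L.

S ≈ 5.66 mg/L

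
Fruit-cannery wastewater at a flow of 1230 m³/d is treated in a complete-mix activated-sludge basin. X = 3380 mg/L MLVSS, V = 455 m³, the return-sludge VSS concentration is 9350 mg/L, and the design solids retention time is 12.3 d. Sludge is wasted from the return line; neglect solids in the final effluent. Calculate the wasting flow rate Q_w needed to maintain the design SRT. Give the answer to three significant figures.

Q_w = (V·X)/(θ_c X_r) = 455.0 × 3380 / (12.3 × 9350) = 13.37 m³/d.

Q_w ≈ 13.4 m³/d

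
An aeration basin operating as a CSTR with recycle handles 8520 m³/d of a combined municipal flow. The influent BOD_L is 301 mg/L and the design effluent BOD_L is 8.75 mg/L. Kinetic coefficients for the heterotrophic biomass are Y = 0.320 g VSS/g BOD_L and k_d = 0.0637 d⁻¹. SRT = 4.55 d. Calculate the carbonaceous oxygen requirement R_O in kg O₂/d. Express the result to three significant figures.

R_O ≈ 1610 kg O₂/d

Observed yield with endogenous decay: Y_obs = Y / (1 + k_d·θ_c) = 0.320 / (1 + 0.0637 × 4.55) = 0.320 / 1.290 = 0.2481 g VSS/g BOD_L.
Q·(S₀ − S) = 8520 × (301 − 8.75) × 10⁻³ = 2490 kg/d removed.
Net sludge production P_X = 0.2481 × 2490 = 617.7 kg VSS/d.
Carbonaceous O₂ demand = substrate oxidised − cell-mass equivalent = 2490 − 1.42 × 617.7 = 1613 kg O₂/d.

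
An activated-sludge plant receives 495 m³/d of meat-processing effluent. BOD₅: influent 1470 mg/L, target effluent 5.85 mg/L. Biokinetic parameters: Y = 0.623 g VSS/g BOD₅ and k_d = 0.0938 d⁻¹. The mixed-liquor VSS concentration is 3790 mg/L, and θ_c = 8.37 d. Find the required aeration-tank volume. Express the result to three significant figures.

V ≈ 559 m³

Steady-state biomass mass balance: V·X·(1 + k_d·θ_c) = Y·Q·(S₀ − S)·θ_c, so V = 0.623 × 495 × (1470 − 5.85) × 8.37 / [3790 × (1 + 0.0938 × 8.37)] = 3.78×10^6 / 6766 = 558.6 m³.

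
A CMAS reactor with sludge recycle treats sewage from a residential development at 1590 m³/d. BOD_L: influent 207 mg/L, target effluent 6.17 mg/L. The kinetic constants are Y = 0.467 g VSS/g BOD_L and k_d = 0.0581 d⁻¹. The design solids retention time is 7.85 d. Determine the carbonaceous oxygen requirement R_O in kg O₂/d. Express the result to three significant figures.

R_O ≈ 174 kg O₂/d

Correct the yield for decay: Y_obs = Y/(1 + k_d θ_c) = 0.467 / (1 + 0.0581 × 7.85) = 0.467 / 1.456 = 0.3207.
ΔS = 207 − 6.17 = 200.8 mg/L, so the substrate removal rate is 1590 × 200.8/1000 = 319.3 kg BOD_L/d.
Net sludge production P_X = 0.3207 × 319.3 = 102.4 kg VSS/d.
R_O = Q·(S₀ − S) − 1.42·P_X = 319.3 − 1.42 × 102.4 = 173.9 kg O₂/d.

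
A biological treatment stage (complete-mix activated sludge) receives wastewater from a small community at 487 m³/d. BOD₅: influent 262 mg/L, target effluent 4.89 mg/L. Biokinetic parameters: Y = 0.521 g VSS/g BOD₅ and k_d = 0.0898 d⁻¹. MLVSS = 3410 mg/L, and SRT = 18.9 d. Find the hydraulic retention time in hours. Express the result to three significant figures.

τ ≈ 6.61 h

Steady-state biomass mass balance: V·X·(1 + k_d·θ_c) = Y·Q·(S₀ − S)·θ_c, so V = 0.521 × 487 × (262 − 4.89) × 18.9 / [3410 × (1 + 0.0898 × 18.9)] = 1.23×10^6 / 9198 = 134.1 m³.
Hydraulic retention time τ = V/Q = 134.1 / 487 = 0.2753 d = 6.606 h.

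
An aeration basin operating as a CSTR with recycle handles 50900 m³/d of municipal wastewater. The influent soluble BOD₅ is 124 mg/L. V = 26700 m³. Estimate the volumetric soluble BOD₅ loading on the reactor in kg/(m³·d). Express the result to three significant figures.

L_v = Q S₀ / V = 50900 × 124 × 10⁻³ / 26700 = 0.2364 kg/(m³·d).

L_v ≈ 0.236 kg soluble BOD₅/(m³·d)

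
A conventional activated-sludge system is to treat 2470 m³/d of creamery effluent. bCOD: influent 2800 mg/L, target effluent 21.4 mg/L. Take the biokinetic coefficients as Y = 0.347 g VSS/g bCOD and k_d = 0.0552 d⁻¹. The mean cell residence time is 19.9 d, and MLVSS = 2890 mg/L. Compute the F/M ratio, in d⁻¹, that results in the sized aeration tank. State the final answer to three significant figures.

F/M ≈ 0.306 d⁻¹

Rearranging the biomass balance for a CMAS with decay, V = Y·Q·ΔS·θ_c / [X·(1+k_d θ_c)] = 0.347 × 2470 × (2800 − 21.4) × 19.9 / [2890 × (1 + 0.0552 × 19.9)] = 4.74×10^7 / 6065 = 7815 m³.
Food-to-microorganism ratio F/M = Q S₀ / (V X) = 2470 × 2800 / (7815 × 2890) = 0.3062 d⁻¹.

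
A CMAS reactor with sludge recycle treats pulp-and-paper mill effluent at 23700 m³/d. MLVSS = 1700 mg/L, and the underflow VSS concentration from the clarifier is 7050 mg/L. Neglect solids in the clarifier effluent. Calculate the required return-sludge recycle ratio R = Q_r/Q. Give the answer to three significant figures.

R ≈ 0.318

Solids balance on the clarifier gives (1+R)X = R·X_r, so R = X/(X_r − X) = 1700 / (7050 − 1700) = 0.3178.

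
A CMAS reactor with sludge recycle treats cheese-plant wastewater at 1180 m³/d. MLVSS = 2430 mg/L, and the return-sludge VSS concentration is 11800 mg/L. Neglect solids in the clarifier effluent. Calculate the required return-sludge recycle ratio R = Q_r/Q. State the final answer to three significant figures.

Solids balance on the clarifier gives (1+R)X = R·X_r, so R = X/(X_r − X) = 2430 / (11800 − 2430) = 0.2593.

R ≈ 0.259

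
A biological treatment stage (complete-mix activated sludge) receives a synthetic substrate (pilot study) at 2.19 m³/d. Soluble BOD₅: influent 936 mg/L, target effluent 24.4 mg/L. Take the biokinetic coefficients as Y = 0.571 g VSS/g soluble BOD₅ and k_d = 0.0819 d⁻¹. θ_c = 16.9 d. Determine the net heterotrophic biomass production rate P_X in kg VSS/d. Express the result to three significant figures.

P_X ≈ 0.478 kg VSS/d

Y_obs = Y / (1 + k_d θ_c) = 0.571 / (1 + 0.0819 × 16.9) = 0.571 / 2.384 = 0.2395.
ΔS = 936 − 24.4 = 911.6 mg/L, so the substrate removal rate is 2.19 × 911.6/1000 = 1.996 kg soluble BOD₅/d.
P_X = Y_obs · Q(S₀ − S) = 0.2395 × 1.996 = 0.4781 kg VSS/d.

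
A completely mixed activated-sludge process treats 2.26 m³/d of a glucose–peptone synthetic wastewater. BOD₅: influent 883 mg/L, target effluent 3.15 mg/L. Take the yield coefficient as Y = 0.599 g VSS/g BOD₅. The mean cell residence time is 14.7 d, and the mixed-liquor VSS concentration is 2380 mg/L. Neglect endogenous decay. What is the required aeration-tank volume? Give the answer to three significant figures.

V ≈ 7.36 m³

With k_d = 0 the design equation reduces to V = Y Q (S₀−S) θ_c / X = 0.599 × 2.26 × (883 − 3.15) × 14.7 / 2380 = 7.357 m³.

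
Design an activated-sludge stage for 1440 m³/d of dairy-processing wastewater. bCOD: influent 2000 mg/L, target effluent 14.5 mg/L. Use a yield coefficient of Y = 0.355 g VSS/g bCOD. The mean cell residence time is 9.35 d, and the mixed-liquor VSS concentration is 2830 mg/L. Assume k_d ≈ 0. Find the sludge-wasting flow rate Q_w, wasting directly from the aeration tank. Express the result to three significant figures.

V·X = Y·Q·ΔS·θ_c gives V = 0.355 × 1440 × (2000 − 14.5) × 9.35 / 2830 = 3353 m³.
Wasting from the aeration tank: Q_w = V / θ_c = 3353 / 9.35 = 358.7 m³/d.

Q_w ≈ 359 m³/d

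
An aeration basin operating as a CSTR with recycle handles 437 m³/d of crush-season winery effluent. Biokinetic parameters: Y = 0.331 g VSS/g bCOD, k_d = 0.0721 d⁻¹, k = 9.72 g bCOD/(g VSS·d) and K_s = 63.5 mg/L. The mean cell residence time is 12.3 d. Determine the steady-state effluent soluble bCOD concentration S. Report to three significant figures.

Effluent substrate depends only on kinetics and SRT: S = K_s(1 + k_d θ_c) / [θ_c(Yk − k_d) − 1] = 63.5 × (1 + 0.0721 × 12.3) / [12.3 × (0.331 × 9.72 − 0.0721) − 1] = 119.8 / 37.69 = 3.179 mg/L.

S ≈ 3.18 mg/L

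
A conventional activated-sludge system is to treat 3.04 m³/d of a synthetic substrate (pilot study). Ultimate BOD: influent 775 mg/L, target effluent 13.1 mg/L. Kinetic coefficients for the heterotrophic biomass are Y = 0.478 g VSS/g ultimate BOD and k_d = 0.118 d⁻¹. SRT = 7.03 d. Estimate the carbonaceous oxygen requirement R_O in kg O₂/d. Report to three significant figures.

R_O ≈ 1.46 kg O₂/d

Observed yield with endogenous decay: Y_obs = Y / (1 + k_d·θ_c) = 0.478 / (1 + 0.118 × 7.03) = 0.478 / 1.830 = 0.2613 g VSS/g ultimate BOD.
Substrate removed = Q·(S₀ − S) = 3.04 m³/d × (775 − 13.1) g/m³ = 2.32×10^3 g/d = 2.316 kg/d.
Biomass synthesised: P_X = Y_obs × 2.316 = 0.6051 kg VSS/d.
R_O = Q·ΔS − 1.42 P_X = 2.316 − 0.8593 = 1.457 kg O₂/d.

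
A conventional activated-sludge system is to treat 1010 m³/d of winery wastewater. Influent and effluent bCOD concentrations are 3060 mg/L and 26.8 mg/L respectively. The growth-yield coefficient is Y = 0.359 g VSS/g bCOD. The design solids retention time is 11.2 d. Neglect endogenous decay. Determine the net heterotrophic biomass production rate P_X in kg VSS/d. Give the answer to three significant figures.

P_X ≈ 1100 kg VSS/d

With endogenous decay neglected, the observed yield equals the true yield: Y_obs = Y = 0.359 g VSS/g bCOD.
Q·(S₀ − S) = 1010 × (3060 − 26.8) × 10⁻³ = 3064 kg/d removed.
Biomass produced: P_X = Y_obs·Q·ΔS = 0.3590 × 3064 ≈ 1100 kg VSS/d.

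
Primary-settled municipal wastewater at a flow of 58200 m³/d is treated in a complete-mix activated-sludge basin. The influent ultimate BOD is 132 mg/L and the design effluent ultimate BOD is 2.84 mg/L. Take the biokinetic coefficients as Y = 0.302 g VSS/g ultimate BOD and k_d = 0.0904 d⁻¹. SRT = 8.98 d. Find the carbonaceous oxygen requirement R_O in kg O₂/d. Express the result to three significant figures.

Correct the yield for decay: Y_obs = Y/(1 + k_d θ_c) = 0.302 / (1 + 0.0904 × 8.98) = 0.302 / 1.812 = 0.1667.
Substrate removed = Q·(S₀ − S) = 58200 m³/d × (132 − 2.84) g/m³ = 7.52×10^6 g/d = 7517 kg/d.
Biomass synthesised: P_X = Y_obs × 7517 = 1253 kg VSS/d.
R_O = Q·ΔS − 1.42 P_X = 7517 − 1779 = 5738 kg O₂/d.

R_O ≈ 5740 kg O₂/d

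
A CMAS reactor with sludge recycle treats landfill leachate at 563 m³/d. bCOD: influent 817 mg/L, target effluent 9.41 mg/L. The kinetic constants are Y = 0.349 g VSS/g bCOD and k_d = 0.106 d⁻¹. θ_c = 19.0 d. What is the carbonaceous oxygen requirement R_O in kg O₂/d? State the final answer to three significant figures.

Observed yield with endogenous decay: Y_obs = Y / (1 + k_d·θ_c) = 0.349 / (1 + 0.106 × 19.0) = 0.349 / 3.014 = 0.1158 g VSS/g bCOD.
Q·(S₀ − S) = 563 × (817 − 9.41) × 10⁻³ = 454.7 kg/d removed.
Net sludge production P_X = 0.1158 × 454.7 = 52.65 kg VSS/d.
R_O = Q·(S₀ − S) − 1.42·P_X = 454.7 − 1.42 × 52.65 = 379.9 kg O₂/d.

R_O ≈ 380 kg O₂/d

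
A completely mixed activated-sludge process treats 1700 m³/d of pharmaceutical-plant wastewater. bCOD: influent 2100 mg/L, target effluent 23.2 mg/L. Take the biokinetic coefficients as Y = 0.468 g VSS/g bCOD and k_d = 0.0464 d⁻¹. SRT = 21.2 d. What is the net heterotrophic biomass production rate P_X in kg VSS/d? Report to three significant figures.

The observed yield is Y_obs = Y/(1 + k_d·θ_c) = 0.468 / (1 + 0.0464 × 21.2) = 0.468 / 1.984 = 0.2359 g VSS per g bCOD removed.
Q·(S₀ − S) = 1700 × (2100 − 23.2) × 10⁻³ = 3531 kg/d removed.
So the net sludge growth is P_X = 0.2359 × 3531 = 832.9 kg VSS/d.

P_X ≈ 833 kg VSS/d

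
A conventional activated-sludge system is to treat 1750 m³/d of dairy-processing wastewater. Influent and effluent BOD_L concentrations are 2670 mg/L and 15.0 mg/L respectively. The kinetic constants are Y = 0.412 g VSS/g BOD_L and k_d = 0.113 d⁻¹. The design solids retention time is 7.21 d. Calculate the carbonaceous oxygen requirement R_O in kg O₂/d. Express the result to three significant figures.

Observed yield with endogenous decay: Y_obs = Y / (1 + k_d·θ_c) = 0.412 / (1 + 0.113 × 7.21) = 0.412 / 1.815 = 0.2270 g VSS/g BOD_L.
Q·(S₀ − S) = 1750 × (2670 − 15.0) × 10⁻³ = 4646 kg/d removed.
Net sludge production P_X = 0.2270 × 4646 = 1055 kg VSS/d.
Carbonaceous O₂ demand = substrate oxidised − cell-mass equivalent = 4646 − 1.42 × 1055 = 3148 kg O₂/d.

R_O ≈ 3150 kg O₂/d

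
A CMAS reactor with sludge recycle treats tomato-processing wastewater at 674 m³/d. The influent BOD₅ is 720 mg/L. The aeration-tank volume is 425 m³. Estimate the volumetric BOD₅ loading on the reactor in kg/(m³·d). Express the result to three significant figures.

L_v ≈ 1.14 kg BOD₅/(m³·d)

Volumetric loading L_v = Q·S₀ / V = 674 × 720 g/m³ / 425.0 m³ = 1142 g/(m³·d) = 1.142 kg BOD₅/(m³·d).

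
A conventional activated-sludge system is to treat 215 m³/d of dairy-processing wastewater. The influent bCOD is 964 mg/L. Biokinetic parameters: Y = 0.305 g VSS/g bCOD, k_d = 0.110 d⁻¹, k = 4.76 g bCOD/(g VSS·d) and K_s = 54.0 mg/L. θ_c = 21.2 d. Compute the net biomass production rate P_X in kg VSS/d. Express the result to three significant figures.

P_X ≈ 18.8 kg VSS/d

From the Monod/SRT balance for a CMAS, S = K_s·(1+k_d θ_c)/[θ_c·(Y k − k_d) − 1] = 54.0 × (1 + 0.110 × 21.2) / [21.2 × (0.305 × 4.76 − 0.110) − 1] = 179.9 / 27.45 = 6.556 mg/L.
Y_obs = Y / (1 + k_d θ_c) = 0.305 / (1 + 0.110 × 21.2) = 0.305 / 3.332 = 0.09154.
Mass of bCOD removed per day: Q(S₀ − S) = 215 × 957.4 g/m³ = 205.8 kg/d.
Biomass produced: P_X = Y_obs·Q·ΔS = 0.09154 × 205.8 ≈ 18.84 kg VSS/d.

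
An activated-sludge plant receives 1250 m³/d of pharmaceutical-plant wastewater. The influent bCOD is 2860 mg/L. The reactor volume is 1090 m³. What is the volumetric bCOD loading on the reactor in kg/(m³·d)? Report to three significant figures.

Volumetric loading L_v = Q·S₀ / V = 1250 × 2860 g/m³ / 1090 m³ = 3280 g/(m³·d) = 3.280 kg bCOD/(m³·d).

L_v ≈ 3.28 kg bCOD/(m³·d)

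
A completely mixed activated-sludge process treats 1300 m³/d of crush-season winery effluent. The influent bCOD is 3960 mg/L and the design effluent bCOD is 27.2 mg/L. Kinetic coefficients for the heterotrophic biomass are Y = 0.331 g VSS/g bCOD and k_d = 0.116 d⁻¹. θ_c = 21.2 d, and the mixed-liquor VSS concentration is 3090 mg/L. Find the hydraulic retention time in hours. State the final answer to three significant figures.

From the SRT design equation V = Y Q (S₀−S) θ_c / [X (1 + k_d θ_c)] = 0.331 × 1300 × (3960 − 27.2) × 21.2 / [3090 × (1 + 0.116 × 21.2)] = 3.59×10^7 / 10689 = 3356 m³.
HRT = V/Q = 3356 m³ / 1300 m³·d⁻¹ = 2.582 d × 24 = 61.96 h.

τ ≈ 62.0 h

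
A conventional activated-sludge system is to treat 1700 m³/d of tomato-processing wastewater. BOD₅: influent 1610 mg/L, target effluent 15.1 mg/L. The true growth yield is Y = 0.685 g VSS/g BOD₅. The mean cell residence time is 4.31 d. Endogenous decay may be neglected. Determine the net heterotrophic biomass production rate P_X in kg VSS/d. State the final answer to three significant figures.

No decay correction is needed, so Y_obs = Y = 0.685.
ΔS = 1610 − 15.1 = 1595 mg/L, so the substrate removal rate is 1700 × 1595/1000 = 2711 kg BOD₅/d.
P_X = Y_obs · Q(S₀ − S) = 0.6850 × 2711 = 1857 kg VSS/d.

P_X ≈ 1860 kg VSS/d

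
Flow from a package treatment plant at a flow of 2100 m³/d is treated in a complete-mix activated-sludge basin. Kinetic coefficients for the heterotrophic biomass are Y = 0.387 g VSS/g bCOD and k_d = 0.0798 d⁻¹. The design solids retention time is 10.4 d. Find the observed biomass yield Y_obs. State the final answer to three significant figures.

Observed yield with endogenous decay: Y_obs = Y / (1 + k_d·θ_c) = 0.387 / (1 + 0.0798 × 10.4) = 0.387 / 1.830 = 0.2115 g VSS/g bCOD.

Y_obs ≈ 0.211 g VSS/g bCOD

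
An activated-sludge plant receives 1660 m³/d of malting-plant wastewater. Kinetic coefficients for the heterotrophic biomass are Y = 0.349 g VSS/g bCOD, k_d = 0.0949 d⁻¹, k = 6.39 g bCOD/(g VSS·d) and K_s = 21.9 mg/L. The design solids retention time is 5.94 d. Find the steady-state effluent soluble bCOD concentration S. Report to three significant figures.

From the Monod/SRT balance for a CMAS, S = K_s·(1+k_d θ_c)/[θ_c·(Y k − k_d) − 1] = 21.9 × (1 + 0.0949 × 5.94) / [5.94 × (0.349 × 6.39 − 0.0949) − 1] = 34.25 / 11.68 = 2.931 mg/L.

S ≈ 2.93 mg/L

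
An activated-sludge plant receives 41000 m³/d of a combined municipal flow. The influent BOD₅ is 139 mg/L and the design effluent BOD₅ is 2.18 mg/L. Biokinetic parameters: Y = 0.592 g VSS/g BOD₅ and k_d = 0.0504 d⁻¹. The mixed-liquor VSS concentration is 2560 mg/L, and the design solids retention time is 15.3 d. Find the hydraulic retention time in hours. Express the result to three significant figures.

From the SRT design equation V = Y Q (S₀−S) θ_c / [X (1 + k_d θ_c)] = 0.592 × 41000 × (139 − 2.18) × 15.3 / [2560 × (1 + 0.0504 × 15.3)] = 5.08×10^7 / 4534 = 11206 m³.
τ = V/Q = 11206/41000 = 0.2733 d, or 6.560 h.

τ ≈ 6.56 h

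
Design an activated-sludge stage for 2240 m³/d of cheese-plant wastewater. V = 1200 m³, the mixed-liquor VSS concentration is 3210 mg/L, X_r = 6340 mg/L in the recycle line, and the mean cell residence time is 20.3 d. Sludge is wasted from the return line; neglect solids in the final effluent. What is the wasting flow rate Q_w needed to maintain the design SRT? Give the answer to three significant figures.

Q_w ≈ 29.9 m³/d

Q_w = (V·X)/(θ_c X_r) = 1200 × 3210 / (20.3 × 6340) = 29.93 m³/d.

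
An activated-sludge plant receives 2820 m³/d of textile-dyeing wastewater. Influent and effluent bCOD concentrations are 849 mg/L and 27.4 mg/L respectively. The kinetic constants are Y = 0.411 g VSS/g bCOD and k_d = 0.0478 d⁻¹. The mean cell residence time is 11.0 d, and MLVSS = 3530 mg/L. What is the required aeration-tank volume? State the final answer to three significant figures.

From the SRT design equation V = Y Q (S₀−S) θ_c / [X (1 + k_d θ_c)] = 0.411 × 2820 × (849 − 27.4) × 11.0 / [3530 × (1 + 0.0478 × 11.0)] = 1.05×10^7 / 5386 = 1945 m³.

V ≈ 1940 m³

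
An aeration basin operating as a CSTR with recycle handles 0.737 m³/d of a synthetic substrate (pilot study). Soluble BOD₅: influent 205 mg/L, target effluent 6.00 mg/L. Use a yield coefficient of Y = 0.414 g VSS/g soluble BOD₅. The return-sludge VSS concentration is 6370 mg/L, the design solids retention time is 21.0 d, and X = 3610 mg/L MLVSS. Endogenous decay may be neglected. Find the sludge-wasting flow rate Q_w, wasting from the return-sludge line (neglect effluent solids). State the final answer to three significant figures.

Q_w ≈ 0.00953 m³/d

With k_d = 0 the design equation reduces to V = Y Q (S₀−S) θ_c / X = 0.414 × 0.737 × (205 − 6.00) × 21.0 / 3610 = 0.3532 m³.
θ_c = V·X/(Q_w·X_r) when wasting from the recycle, so Q_w = V·X/(θ_c·X_r) = 0.3532 × 3610 / (21.0 × 6370) = 0.009532 m³/d.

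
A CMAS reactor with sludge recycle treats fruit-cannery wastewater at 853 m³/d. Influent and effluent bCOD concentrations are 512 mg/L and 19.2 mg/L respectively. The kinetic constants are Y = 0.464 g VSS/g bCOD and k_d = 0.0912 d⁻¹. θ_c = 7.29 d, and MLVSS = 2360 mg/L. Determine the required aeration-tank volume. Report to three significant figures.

V ≈ 362 m³

Steady-state biomass mass balance: V·X·(1 + k_d·θ_c) = Y·Q·(S₀ − S)·θ_c, so V = 0.464 × 853 × (512 − 19.2) × 7.29 / [2360 × (1 + 0.0912 × 7.29)] = 1.42×10^6 / 3929 = 361.9 m³.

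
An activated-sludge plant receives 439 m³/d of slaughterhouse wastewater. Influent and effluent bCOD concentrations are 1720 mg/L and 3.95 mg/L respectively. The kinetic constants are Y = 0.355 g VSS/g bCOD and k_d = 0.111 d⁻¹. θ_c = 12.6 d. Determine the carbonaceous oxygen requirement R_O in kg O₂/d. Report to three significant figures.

R_O ≈ 595 kg O₂/d

Y_obs = Y / (1 + k_d θ_c) = 0.355 / (1 + 0.111 × 12.6) = 0.355 / 2.399 = 0.1480.
ΔS = 1720 − 3.95 = 1716 mg/L, so the substrate removal rate is 439 × 1716/1000 = 753.3 kg bCOD/d.
Net sludge production P_X = 0.1480 × 753.3 = 111.5 kg VSS/d.
Carbonaceous O₂ demand = substrate oxidised − cell-mass equivalent = 753.3 − 1.42 × 111.5 = 595.0 kg O₂/d.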